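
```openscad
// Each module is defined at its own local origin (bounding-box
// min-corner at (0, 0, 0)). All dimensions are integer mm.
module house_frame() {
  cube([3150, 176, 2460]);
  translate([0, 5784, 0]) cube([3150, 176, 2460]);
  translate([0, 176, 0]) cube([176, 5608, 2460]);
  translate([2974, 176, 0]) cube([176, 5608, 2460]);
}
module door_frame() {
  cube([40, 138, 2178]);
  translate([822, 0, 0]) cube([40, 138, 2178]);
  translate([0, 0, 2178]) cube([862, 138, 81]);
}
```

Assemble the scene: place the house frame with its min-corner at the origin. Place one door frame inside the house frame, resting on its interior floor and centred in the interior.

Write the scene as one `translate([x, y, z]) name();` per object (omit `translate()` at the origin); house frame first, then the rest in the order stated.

house_frame();
translate([1144, 2911, 0]) door_frame();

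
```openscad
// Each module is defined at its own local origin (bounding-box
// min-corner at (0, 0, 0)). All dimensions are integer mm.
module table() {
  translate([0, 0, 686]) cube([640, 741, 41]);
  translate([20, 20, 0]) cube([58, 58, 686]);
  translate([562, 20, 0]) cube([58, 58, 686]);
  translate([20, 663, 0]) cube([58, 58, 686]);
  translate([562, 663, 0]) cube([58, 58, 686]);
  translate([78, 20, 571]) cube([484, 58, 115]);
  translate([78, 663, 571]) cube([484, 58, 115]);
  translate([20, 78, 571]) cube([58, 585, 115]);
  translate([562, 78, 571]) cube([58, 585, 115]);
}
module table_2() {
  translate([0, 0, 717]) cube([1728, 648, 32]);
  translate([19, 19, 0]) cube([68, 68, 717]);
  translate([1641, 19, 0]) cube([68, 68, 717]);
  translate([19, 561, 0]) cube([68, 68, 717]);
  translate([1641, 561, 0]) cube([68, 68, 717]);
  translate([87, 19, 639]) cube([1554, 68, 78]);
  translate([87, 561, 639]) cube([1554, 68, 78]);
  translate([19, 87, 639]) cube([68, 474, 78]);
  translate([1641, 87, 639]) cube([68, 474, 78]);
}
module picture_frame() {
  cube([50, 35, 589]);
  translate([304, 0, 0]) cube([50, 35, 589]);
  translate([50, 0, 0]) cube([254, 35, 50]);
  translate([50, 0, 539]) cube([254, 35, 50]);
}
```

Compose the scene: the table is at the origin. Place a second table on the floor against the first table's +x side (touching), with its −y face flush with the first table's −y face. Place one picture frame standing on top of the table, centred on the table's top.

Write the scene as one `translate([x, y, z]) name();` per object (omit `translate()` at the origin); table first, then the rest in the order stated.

table();
translate([640, 0, 0]) table_2();
translate([143, 353, 727]) picture_frame();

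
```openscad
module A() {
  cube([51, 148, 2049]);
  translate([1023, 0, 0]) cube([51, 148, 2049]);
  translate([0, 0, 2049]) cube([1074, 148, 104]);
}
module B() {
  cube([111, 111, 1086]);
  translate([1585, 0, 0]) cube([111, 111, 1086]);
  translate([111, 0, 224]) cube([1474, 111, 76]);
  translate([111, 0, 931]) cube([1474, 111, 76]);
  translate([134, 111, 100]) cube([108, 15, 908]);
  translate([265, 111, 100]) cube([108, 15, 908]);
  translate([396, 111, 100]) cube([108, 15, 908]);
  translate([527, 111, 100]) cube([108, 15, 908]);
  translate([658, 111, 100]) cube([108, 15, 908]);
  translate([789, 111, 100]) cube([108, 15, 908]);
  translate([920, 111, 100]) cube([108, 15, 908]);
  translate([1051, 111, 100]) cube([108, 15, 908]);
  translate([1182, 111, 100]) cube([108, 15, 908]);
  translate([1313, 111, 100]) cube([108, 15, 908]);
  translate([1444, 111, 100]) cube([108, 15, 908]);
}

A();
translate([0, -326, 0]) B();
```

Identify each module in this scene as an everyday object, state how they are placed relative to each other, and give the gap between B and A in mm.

The fence section's nearest face is 200 mm from the door frame's −y face.

A is a door frame. B is a fence section. The fence section is on the floor beside the door frame on its −y side. The gap between the fence section and the door frame is 200 mm.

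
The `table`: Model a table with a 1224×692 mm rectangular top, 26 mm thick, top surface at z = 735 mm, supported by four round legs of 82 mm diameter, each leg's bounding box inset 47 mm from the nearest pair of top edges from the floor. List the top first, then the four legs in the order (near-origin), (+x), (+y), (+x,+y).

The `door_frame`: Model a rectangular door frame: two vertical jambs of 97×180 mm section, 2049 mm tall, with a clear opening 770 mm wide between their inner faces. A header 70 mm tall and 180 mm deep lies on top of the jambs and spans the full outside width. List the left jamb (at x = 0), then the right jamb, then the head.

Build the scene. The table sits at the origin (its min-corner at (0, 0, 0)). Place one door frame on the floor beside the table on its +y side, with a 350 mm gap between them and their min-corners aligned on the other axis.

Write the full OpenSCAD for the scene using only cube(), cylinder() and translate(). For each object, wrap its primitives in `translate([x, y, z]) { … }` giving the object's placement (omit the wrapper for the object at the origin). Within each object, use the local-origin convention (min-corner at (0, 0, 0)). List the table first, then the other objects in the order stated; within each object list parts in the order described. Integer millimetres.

translate([0, 0, 709]) cube([1224, 692, 26]);
translate([88, 88, 0]) cylinder(h = 709, r = 41);
translate([1136, 88, 0]) cylinder(h = 709, r = 41);
translate([88, 604, 0]) cylinder(h = 709, r = 41);
translate([1136, 604, 0]) cylinder(h = 709, r = 41);
translate([0, 1042, 0]) {
  cube([97, 180, 2049]);
  translate([867, 0, 0]) cube([97, 180, 2049]);
  translate([0, 0, 2049]) cube([964, 180, 70]);
}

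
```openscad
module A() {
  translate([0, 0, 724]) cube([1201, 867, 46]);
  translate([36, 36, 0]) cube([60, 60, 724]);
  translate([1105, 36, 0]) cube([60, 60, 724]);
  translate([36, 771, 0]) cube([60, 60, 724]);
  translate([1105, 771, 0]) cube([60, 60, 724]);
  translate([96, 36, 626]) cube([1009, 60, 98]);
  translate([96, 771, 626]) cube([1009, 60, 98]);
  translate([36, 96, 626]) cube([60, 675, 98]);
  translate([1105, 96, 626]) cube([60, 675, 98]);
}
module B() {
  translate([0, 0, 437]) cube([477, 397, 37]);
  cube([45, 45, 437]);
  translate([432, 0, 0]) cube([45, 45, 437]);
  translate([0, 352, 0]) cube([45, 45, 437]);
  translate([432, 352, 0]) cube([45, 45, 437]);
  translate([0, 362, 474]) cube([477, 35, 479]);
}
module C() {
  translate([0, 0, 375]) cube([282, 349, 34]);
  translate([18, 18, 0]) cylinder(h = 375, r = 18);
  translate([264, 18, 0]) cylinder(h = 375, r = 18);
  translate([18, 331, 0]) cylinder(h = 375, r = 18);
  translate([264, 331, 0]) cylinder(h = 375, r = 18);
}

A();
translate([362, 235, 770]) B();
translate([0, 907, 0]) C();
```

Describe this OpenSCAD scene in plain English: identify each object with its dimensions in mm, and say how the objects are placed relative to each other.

A is a table: top 1201 mm (x) × 867 mm (y), 46 mm thick, upper face at z = 770 mm, on four 60×60 mm square legs, each inset 36 mm from the nearest pair of top edges, running from z = 0 to the bottom of the top. Four apron rails, 60 mm thick and 98 mm tall, run between adjacent legs with their top edges flush with the underside of the top and their outer faces flush with the legs' outer faces.

B is a chair. The seat is a 477×397×37 mm slab with its top at z = 474 mm, on four 45×45 mm corner legs (flush with the seat edges, standing on z = 0). A flat backrest 35 mm thick, 479 mm tall, spans the full seat width and rises from the seat top along its +y edge, rear face flush with the rear of the seat.

C is a simple wooden stool: a rectangular seat 282 mm (x) by 349 mm (y), 34 mm thick, top face at z = 409 mm, on four round legs, each 36 mm in diameter. The legs rest on z = 0, each leg's axis is inset half a diameter from the nearest pair of seat edges (so the leg's bounding box is flush with the corner).

The chair is on top of the table, centred. The stool is on the floor beside the table on its +y side.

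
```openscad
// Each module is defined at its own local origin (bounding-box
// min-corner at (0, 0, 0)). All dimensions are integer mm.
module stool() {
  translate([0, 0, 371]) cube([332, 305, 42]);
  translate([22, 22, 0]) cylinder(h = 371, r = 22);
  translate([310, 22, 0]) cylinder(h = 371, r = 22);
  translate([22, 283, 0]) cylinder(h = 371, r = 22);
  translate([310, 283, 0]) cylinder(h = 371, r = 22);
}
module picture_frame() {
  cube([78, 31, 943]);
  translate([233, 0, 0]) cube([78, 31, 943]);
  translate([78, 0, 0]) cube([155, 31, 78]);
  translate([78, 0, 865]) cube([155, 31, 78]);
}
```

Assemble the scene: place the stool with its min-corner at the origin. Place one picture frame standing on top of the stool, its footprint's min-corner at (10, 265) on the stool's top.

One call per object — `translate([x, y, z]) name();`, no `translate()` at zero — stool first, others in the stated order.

stool();
translate([10, 265, 413]) picture_frame();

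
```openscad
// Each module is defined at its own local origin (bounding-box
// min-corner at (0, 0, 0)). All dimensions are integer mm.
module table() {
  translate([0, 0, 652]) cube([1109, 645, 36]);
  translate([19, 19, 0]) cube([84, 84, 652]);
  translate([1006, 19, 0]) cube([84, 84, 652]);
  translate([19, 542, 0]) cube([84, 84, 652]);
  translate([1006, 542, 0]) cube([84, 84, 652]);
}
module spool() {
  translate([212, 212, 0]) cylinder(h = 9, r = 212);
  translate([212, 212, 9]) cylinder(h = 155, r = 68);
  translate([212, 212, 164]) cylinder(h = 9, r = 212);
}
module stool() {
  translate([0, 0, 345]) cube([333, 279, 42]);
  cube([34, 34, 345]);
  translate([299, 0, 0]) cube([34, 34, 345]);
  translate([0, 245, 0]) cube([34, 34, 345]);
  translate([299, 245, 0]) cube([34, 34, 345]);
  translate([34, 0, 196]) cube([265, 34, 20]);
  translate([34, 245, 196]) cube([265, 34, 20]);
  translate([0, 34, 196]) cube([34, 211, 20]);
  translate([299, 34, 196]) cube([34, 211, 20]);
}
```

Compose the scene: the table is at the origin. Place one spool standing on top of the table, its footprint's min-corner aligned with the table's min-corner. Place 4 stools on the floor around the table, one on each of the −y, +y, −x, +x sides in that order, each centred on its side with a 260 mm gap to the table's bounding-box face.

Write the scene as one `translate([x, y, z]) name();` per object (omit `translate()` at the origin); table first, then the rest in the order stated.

table();
translate([0, 0, 688]) spool();
translate([388, -539, 0]) stool();
translate([388, 905, 0]) stool();
translate([-593, 183, 0]) stool();
translate([1369, 183, 0]) stool();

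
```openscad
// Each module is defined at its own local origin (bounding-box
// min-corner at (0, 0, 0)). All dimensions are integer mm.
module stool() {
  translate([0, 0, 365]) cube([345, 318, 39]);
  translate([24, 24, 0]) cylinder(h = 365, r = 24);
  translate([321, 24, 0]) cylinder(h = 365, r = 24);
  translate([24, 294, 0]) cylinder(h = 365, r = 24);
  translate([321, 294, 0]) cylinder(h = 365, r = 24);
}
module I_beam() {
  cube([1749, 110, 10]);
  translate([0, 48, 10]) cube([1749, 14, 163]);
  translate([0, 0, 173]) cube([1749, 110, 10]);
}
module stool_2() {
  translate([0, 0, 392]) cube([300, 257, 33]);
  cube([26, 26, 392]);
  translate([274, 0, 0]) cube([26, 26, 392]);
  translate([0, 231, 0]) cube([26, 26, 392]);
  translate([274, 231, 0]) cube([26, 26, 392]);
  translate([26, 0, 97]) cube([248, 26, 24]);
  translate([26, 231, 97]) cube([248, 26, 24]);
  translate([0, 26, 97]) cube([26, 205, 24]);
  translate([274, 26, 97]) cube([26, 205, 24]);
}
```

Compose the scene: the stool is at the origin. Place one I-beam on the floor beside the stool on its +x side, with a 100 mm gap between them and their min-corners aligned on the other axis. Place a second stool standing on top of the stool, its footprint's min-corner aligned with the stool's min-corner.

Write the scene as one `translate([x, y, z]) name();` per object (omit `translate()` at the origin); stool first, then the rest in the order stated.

stool();
translate([445, 0, 0]) I_beam();
translate([0, 0, 404]) stool_2();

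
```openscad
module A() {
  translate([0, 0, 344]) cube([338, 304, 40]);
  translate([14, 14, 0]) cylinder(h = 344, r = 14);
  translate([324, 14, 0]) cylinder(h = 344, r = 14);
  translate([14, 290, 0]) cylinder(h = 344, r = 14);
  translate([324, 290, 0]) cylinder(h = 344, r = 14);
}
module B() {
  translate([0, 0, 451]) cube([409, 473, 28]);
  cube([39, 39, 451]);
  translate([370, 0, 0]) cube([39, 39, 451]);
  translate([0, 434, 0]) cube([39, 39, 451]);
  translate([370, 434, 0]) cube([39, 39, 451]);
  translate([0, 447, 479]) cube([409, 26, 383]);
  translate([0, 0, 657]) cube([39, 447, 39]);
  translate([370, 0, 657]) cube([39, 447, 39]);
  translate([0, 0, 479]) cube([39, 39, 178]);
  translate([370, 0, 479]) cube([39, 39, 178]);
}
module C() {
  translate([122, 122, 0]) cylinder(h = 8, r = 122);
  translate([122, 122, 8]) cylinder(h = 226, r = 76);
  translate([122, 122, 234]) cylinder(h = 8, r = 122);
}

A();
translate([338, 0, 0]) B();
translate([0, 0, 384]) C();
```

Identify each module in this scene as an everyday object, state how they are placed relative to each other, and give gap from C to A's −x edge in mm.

A is a stool. B is a chair. C is a spool. The chair is against the stool's +x side, with their −y faces flush. The spool is on top of the stool. The gap from the spool to the stool's −x edge is 0 mm.

The spool's min-x is at 0; the stool's min-x is 0; gap = 0 mm.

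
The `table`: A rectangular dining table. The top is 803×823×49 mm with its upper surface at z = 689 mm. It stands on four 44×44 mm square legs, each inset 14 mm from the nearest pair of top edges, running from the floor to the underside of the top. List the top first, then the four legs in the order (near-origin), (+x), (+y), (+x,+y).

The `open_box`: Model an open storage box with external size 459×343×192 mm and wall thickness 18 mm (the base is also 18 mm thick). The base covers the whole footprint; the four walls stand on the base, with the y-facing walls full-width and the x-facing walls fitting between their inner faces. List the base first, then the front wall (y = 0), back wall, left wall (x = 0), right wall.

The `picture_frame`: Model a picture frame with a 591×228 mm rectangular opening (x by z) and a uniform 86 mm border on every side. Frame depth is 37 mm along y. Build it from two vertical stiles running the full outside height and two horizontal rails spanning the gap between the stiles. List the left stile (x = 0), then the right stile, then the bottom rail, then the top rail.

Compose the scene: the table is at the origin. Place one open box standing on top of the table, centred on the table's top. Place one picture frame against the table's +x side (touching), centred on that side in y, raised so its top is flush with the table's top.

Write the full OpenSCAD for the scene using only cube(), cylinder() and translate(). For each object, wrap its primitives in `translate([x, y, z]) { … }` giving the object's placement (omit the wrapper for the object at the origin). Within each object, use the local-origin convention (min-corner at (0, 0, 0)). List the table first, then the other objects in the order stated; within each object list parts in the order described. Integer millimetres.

translate([0, 0, 640]) cube([803, 823, 49]);
translate([14, 14, 0]) cube([44, 44, 640]);
translate([745, 14, 0]) cube([44, 44, 640]);
translate([14, 765, 0]) cube([44, 44, 640]);
translate([745, 765, 0]) cube([44, 44, 640]);
translate([172, 240, 689]) {
  cube([459, 343, 18]);
  translate([0, 0, 18]) cube([459, 18, 174]);
  translate([0, 325, 18]) cube([459, 18, 174]);
  translate([0, 18, 18]) cube([18, 307, 174]);
  translate([441, 18, 18]) cube([18, 307, 174]);
}
translate([803, 393, 289]) {
  cube([86, 37, 400]);
  translate([677, 0, 0]) cube([86, 37, 400]);
  translate([86, 0, 0]) cube([591, 37, 86]);
  translate([86, 0, 314]) cube([591, 37, 86]);
}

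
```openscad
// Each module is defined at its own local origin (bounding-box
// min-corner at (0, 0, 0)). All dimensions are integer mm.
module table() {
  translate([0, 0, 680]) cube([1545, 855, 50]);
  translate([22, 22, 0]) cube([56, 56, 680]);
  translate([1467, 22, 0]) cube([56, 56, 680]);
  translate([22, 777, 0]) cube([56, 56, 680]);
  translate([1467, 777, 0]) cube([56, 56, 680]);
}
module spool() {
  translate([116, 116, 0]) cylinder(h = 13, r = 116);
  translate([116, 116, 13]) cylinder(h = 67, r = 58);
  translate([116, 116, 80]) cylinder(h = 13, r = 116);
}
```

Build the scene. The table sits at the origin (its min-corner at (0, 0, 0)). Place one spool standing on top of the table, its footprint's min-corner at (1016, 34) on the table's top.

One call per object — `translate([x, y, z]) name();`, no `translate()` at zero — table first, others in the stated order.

table();
translate([1016, 34, 730]) spool();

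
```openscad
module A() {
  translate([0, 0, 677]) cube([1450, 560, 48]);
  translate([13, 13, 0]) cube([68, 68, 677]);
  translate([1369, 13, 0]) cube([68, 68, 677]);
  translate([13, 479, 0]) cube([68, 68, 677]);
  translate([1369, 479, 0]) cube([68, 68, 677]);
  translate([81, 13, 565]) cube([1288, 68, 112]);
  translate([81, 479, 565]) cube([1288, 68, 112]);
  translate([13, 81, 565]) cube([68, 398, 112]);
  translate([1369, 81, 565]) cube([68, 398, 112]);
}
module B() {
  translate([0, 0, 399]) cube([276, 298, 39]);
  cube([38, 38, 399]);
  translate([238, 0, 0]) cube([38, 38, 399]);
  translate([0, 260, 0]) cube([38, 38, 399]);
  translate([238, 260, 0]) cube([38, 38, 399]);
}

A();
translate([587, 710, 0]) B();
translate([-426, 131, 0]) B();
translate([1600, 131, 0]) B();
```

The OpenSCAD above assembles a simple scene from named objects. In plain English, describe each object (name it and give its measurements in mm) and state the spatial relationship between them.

A is a rectangular dining table. The top is 1450×560×48 mm with its upper surface at z = 725 mm. It stands on four 68×68 mm square legs, each inset 13 mm from the nearest pair of top edges, running from the floor to the underside of the top. Four apron rails, 68 mm thick and 112 mm tall, run between adjacent legs with their top edges flush with the underside of the top and their outer faces flush with the legs' outer faces.

B is a four-legged stool. The seat is a 276×298×39 mm slab whose top surface is at z = 438 mm; four square legs, each 38×38 mm in cross-section, run from the floor (z = 0) to the underside of the seat, each flush with a corner of the seat.

Three stools sit around the table at the +y, −x, +x sides.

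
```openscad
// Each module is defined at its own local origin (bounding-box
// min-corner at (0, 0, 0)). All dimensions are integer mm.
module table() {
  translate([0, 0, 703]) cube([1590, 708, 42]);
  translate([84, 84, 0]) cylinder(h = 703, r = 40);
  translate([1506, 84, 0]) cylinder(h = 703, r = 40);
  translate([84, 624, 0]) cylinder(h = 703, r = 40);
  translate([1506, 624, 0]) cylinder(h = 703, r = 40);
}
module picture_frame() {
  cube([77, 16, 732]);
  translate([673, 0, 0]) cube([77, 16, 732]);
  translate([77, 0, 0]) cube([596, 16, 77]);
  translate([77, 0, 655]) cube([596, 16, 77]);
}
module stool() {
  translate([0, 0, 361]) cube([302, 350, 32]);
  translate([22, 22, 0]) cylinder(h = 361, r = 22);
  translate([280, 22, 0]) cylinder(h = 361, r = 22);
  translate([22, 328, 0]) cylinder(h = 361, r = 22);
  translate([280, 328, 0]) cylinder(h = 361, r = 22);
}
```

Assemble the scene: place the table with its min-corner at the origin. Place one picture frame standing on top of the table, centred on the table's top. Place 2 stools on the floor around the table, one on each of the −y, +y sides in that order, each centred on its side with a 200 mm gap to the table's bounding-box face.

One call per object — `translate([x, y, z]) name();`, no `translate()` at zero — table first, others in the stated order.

table();
translate([420, 346, 745]) picture_frame();
translate([644, -550, 0]) stool();
translate([644, 908, 0]) stool();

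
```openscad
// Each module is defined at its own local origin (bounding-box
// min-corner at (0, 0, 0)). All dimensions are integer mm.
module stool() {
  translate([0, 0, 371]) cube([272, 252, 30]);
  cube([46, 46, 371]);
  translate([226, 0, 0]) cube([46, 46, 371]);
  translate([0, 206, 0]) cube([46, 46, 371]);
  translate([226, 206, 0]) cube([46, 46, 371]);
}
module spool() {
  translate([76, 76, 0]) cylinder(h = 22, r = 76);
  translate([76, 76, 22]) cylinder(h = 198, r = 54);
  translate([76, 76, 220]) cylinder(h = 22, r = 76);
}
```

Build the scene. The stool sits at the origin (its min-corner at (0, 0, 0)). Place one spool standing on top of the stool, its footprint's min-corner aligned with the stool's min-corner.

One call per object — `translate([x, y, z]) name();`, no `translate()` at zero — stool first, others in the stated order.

stool();
translate([0, 0, 401]) spool();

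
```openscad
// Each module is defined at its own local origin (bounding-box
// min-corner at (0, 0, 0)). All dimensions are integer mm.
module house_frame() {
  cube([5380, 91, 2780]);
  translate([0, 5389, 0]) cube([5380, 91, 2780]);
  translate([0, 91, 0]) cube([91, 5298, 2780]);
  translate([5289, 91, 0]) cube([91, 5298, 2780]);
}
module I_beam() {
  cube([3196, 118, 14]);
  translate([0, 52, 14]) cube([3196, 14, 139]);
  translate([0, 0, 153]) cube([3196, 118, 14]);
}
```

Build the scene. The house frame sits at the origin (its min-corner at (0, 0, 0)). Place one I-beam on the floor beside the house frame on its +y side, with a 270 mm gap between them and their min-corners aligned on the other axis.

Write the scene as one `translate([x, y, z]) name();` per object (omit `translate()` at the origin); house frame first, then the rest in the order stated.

house_frame();
translate([0, 5750, 0]) I_beam();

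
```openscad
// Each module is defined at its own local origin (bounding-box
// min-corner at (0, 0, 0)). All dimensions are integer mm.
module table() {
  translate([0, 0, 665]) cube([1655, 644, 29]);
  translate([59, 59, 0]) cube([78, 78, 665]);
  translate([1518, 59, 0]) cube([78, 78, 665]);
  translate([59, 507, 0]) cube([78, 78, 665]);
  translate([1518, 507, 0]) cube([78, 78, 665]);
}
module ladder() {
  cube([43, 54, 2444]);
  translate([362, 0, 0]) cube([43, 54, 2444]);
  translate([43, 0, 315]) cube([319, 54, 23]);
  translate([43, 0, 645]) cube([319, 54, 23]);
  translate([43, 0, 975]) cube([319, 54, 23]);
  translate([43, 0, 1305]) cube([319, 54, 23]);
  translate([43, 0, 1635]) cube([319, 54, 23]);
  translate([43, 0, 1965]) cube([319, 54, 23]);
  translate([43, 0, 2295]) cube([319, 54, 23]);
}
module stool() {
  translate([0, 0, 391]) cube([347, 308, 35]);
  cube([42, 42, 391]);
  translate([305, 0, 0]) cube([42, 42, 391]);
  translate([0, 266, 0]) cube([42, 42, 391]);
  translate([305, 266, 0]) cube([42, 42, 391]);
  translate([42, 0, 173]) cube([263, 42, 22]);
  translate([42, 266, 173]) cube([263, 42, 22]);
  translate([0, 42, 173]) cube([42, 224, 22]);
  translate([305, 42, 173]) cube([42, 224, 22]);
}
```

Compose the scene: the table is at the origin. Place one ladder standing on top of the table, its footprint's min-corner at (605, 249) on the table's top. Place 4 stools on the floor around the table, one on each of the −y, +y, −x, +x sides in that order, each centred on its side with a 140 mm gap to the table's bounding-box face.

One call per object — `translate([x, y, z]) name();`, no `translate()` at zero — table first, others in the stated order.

table();
translate([605, 249, 694]) ladder();
translate([654, -448, 0]) stool();
translate([654, 784, 0]) stool();
translate([-487, 168, 0]) stool();
translate([1795, 168, 0]) stool();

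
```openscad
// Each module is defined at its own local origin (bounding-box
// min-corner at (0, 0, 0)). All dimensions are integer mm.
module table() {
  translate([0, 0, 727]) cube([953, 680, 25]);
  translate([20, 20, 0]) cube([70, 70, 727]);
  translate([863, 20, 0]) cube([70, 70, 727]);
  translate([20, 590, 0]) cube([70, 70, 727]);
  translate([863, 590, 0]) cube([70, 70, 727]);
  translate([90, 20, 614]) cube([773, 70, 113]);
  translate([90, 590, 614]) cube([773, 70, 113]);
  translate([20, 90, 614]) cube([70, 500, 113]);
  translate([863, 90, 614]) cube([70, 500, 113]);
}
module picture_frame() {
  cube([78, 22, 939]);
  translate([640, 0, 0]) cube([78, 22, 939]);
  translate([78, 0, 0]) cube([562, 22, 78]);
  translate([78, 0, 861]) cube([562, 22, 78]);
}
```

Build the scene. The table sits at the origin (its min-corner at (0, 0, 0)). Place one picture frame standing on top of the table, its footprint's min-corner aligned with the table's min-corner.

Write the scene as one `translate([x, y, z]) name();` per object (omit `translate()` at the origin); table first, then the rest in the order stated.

table();
translate([0, 0, 752]) picture_frame();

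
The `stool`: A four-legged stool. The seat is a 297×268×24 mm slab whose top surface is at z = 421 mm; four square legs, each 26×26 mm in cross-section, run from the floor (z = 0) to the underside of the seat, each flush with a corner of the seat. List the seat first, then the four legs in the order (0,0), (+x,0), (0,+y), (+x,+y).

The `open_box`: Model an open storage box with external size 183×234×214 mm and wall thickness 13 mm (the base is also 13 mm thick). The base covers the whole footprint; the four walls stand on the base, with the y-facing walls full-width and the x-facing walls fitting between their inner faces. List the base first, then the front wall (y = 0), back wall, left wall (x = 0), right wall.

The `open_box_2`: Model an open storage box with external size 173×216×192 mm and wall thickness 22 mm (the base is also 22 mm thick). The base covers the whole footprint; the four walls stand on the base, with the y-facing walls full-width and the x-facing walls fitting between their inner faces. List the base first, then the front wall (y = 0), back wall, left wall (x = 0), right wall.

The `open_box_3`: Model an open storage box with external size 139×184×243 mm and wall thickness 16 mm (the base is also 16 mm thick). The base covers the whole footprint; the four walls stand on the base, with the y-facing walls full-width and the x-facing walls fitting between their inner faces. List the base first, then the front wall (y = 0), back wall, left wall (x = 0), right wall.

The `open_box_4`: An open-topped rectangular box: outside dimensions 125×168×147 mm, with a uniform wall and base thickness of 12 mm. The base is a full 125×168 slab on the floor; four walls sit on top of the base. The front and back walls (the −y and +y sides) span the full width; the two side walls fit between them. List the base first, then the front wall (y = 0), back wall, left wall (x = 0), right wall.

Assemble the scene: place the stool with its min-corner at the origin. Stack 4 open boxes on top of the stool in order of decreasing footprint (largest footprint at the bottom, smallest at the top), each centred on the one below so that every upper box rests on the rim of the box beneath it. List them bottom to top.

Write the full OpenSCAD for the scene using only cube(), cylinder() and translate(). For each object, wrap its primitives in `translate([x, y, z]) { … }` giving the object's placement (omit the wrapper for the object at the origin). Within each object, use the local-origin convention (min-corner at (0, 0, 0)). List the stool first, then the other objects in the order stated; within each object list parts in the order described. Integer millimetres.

translate([0, 0, 397]) cube([297, 268, 24]);
cube([26, 26, 397]);
translate([271, 0, 0]) cube([26, 26, 397]);
translate([0, 242, 0]) cube([26, 26, 397]);
translate([271, 242, 0]) cube([26, 26, 397]);
translate([57, 17, 421]) {
  cube([183, 234, 13]);
  translate([0, 0, 13]) cube([183, 13, 201]);
  translate([0, 221, 13]) cube([183, 13, 201]);
  translate([0, 13, 13]) cube([13, 208, 201]);
  translate([170, 13, 13]) cube([13, 208, 201]);
}
translate([62, 26, 635]) {
  cube([173, 216, 22]);
  translate([0, 0, 22]) cube([173, 22, 170]);
  translate([0, 194, 22]) cube([173, 22, 170]);
  translate([0, 22, 22]) cube([22, 172, 170]);
  translate([151, 22, 22]) cube([22, 172, 170]);
}
translate([79, 42, 827]) {
  cube([139, 184, 16]);
  translate([0, 0, 16]) cube([139, 16, 227]);
  translate([0, 168, 16]) cube([139, 16, 227]);
  translate([0, 16, 16]) cube([16, 152, 227]);
  translate([123, 16, 16]) cube([16, 152, 227]);
}
translate([86, 50, 1070]) {
  cube([125, 168, 12]);
  translate([0, 0, 12]) cube([125, 12, 135]);
  translate([0, 156, 12]) cube([125, 12, 135]);
  translate([0, 12, 12]) cube([12, 144, 135]);
  translate([113, 12, 12]) cube([12, 144, 135]);
}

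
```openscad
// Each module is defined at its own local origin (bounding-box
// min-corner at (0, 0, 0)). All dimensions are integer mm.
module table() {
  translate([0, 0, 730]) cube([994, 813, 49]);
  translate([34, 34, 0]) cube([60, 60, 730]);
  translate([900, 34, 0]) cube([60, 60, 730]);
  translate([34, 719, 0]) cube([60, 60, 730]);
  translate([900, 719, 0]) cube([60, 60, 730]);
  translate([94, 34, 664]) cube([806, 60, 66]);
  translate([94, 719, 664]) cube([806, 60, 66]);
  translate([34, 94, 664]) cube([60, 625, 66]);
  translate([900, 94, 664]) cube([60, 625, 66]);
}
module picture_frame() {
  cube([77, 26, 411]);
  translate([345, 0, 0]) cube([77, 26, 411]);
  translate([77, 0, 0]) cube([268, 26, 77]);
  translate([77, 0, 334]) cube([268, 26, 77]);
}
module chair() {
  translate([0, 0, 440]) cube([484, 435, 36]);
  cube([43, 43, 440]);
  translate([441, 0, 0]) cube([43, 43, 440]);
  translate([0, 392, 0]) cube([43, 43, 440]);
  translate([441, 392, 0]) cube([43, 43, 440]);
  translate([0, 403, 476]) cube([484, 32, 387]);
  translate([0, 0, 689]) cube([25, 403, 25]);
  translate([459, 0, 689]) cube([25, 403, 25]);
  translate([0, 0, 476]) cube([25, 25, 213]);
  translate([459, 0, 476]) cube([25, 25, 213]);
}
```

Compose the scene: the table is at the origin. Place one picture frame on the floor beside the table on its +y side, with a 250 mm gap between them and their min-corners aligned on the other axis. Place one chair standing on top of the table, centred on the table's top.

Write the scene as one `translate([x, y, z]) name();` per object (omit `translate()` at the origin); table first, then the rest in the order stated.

table();
translate([0, 1063, 0]) picture_frame();
translate([255, 189, 779]) chair();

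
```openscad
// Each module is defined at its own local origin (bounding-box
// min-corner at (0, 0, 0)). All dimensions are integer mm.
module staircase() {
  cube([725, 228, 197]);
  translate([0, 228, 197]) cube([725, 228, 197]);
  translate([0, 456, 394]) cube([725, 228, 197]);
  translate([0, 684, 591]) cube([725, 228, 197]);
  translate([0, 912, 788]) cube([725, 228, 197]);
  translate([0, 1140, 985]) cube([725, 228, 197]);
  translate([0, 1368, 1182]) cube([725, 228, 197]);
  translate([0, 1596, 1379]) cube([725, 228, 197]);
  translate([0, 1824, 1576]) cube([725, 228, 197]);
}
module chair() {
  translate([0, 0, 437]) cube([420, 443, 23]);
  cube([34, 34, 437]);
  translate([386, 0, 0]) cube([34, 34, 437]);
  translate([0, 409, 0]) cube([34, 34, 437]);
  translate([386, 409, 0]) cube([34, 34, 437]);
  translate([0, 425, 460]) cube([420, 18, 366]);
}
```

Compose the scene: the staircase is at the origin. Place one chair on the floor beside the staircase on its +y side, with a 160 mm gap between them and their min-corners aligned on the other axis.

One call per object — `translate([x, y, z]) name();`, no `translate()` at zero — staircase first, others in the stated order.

staircase();
translate([0, 2212, 0]) chair();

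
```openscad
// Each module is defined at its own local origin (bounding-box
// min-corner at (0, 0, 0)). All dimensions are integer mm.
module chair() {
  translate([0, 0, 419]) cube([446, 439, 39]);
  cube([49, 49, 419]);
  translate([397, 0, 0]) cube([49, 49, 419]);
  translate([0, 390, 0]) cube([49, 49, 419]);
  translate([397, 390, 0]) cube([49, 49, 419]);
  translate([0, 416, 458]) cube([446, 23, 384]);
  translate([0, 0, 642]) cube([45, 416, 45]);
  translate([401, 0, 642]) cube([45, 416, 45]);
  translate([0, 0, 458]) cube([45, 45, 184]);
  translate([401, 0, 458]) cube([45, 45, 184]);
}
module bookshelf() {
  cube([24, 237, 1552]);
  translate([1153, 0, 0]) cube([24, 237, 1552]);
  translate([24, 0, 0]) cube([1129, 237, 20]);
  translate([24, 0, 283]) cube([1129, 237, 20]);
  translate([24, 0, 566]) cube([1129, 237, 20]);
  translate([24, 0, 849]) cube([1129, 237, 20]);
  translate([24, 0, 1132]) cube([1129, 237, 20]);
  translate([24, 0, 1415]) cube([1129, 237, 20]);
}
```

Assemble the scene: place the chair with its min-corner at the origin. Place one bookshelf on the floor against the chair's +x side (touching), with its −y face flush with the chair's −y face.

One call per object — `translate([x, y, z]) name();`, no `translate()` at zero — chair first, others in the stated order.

chair();
translate([446, 0, 0]) bookshelf();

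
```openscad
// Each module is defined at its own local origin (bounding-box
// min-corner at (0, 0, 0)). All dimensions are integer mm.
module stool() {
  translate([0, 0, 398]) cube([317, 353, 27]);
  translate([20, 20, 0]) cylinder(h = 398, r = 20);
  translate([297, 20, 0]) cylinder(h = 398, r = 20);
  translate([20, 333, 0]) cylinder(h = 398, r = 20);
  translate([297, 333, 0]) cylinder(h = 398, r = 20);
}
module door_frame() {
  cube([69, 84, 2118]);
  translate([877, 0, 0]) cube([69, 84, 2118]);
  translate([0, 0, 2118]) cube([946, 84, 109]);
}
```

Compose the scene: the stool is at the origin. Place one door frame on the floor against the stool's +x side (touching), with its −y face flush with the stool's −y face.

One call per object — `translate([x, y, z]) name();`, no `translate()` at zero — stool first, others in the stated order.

stool();
translate([317, 0, 0]) door_frame();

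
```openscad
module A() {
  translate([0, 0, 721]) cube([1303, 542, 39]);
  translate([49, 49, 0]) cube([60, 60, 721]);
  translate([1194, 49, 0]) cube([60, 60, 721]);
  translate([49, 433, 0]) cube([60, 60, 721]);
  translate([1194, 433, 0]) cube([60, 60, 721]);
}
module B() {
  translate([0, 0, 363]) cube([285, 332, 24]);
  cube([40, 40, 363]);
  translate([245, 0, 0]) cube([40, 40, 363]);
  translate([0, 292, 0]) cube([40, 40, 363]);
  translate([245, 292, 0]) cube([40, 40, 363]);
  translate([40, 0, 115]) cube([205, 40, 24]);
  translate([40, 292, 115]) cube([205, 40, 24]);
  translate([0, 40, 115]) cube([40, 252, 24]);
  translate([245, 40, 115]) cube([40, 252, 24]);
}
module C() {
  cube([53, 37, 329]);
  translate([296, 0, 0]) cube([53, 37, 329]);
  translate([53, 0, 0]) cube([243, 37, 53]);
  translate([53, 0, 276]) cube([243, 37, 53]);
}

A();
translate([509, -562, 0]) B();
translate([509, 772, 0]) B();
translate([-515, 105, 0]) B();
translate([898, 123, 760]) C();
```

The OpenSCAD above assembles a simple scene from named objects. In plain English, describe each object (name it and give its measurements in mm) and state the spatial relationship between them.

A is a table: top 1303 mm (x) × 542 mm (y), 39 mm thick, upper face at z = 760 mm, on four 60×60 mm square legs, each inset 49 mm from the nearest pair of top edges, running from z = 0 to the bottom of the top.

B is a four-legged stool. The seat is 285×332 mm, 24 mm thick, top at z = 387 mm. It stands on four square legs, each 40×40 mm in cross-section, from z = 0 to the seat underside, each flush with a corner of the seat. Four stretchers, 40 mm wide and 24 mm tall, connect adjacent legs with their undersides at z = 115 mm, each running between the inner faces of the legs it joins and aligned with the legs' outer faces on the other axis.

C is a rectangular picture frame lying in the x–z plane (depth along y). The opening is 243 mm wide (x) by 223 mm tall (z), surrounded by a border 53 mm wide on all four sides. The frame is 37 mm deep and is made of two full-height vertical stiles with two horizontal rails fitted between them.

Three stools sit around the table at the −y, +y, −x sides. The picture frame is on top of the table.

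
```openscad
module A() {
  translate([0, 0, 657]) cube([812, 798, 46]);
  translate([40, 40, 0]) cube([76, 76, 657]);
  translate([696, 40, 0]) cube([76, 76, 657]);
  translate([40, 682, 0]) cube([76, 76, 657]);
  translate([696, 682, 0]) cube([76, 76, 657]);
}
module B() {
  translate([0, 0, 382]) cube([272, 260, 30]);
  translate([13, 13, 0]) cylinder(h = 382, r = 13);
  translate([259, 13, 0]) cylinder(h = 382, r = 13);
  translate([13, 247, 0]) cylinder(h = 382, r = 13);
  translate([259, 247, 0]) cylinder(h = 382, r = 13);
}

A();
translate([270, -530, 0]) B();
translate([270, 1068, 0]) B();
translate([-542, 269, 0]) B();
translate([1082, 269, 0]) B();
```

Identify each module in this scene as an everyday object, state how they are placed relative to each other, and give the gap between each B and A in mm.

Each stool's nearest face is 270 mm from the table's bounding box.

A is a table. B is a stool. Four stools sit around the table at the −y, +y, −x, +x sides. The gap between each stool and the table is 270 mm.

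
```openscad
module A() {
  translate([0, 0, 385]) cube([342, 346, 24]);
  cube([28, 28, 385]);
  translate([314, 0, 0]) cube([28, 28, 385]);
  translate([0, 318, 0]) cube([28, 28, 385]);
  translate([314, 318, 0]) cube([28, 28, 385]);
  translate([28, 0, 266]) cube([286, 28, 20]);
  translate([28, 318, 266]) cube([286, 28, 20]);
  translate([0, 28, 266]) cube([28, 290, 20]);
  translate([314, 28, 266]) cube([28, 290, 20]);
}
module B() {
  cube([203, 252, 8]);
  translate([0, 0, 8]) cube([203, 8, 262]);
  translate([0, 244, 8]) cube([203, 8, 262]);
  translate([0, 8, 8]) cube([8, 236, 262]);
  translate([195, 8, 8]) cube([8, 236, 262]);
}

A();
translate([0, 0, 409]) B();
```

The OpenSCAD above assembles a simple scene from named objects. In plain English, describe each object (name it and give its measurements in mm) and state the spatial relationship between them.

A is a simple wooden stool: a rectangular seat 342 mm (x) by 346 mm (y), 24 mm thick, top face at z = 409 mm, on four square legs, each 28×28 mm in cross-section. The legs rest on z = 0, each flush with a corner of the seat. Four stretchers, 28 mm wide and 20 mm tall, connect adjacent legs with their undersides at z = 266 mm, each running between the inner faces of the legs it joins and aligned with the legs' outer faces on the other axis.

B is an open storage box with external size 203×252×270 mm and wall thickness 8 mm (the base is also 8 mm thick). The base covers the whole footprint; the four walls stand on the base, with the y-facing walls full-width and the x-facing walls fitting between their inner faces.

The open box is on top of the stool.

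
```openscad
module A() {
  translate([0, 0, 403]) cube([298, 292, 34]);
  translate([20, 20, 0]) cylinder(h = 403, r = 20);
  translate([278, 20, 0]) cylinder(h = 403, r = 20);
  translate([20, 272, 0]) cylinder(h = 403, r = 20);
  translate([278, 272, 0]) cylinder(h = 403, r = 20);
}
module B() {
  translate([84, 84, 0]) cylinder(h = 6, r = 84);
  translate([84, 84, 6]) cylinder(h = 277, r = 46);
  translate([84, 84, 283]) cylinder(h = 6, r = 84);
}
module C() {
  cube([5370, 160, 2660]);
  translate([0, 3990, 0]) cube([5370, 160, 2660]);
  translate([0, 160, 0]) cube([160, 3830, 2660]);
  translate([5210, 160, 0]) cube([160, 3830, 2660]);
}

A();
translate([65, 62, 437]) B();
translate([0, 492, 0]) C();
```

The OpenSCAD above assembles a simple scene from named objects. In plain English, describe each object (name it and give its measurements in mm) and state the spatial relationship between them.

A is a four-legged stool. The seat is a 298×292×34 mm slab whose top surface is at z = 437 mm; four round legs, each 40 mm in diameter, run from the floor (z = 0) to the underside of the seat, each leg's axis is inset half a diameter from the nearest pair of seat edges (so the leg's bounding box is flush with the corner).

B is a spool: two coaxial disc flanges of radius 84 mm and thickness 6 mm, joined by a core cylinder of radius 46 mm and height 277 mm. The lower flange rests on z = 0 and the three cylinders share a vertical axis.

C is the wall frame of a small rectangular building: four walls, each 2660 mm tall and 160 mm thick, enclosing a footprint 5370 mm (x) by 4150 mm (y) outside-to-outside, with no floor or roof. The front and back walls (the −y and +y sides) span the full width; the two side walls fit between them.

The spool is on top of the stool, centred. The house frame is on the floor beside the stool on its +y side.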